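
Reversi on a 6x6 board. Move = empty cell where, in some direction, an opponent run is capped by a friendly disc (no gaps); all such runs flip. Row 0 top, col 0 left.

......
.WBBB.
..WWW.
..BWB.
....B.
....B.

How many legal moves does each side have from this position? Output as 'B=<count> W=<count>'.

-- B to move --
(0,0): flips 3 -> legal
(0,1): no bracket -> illegal
(0,2): no bracket -> illegal
(1,0): flips 1 -> legal
(1,5): no bracket -> illegal
(2,0): no bracket -> illegal
(2,1): no bracket -> illegal
(2,5): no bracket -> illegal
(3,1): flips 1 -> legal
(3,5): flips 1 -> legal
(4,2): no bracket -> illegal
(4,3): flips 2 -> legal
B mobility = 5
-- W to move --
(0,1): flips 1 -> legal
(0,2): flips 2 -> legal
(0,3): flips 1 -> legal
(0,4): flips 2 -> legal
(0,5): flips 1 -> legal
(1,5): flips 3 -> legal
(2,1): no bracket -> illegal
(2,5): no bracket -> illegal
(3,1): flips 1 -> legal
(3,5): flips 1 -> legal
(4,1): flips 1 -> legal
(4,2): flips 1 -> legal
(4,3): no bracket -> illegal
(4,5): flips 1 -> legal
(5,3): no bracket -> illegal
(5,5): flips 1 -> legal
W mobility = 12

Answer: B=5 W=12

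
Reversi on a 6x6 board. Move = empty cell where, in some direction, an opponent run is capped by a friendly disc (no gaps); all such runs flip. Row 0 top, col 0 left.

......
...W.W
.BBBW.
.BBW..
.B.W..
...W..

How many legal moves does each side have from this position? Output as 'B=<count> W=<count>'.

-- B to move --
(0,2): no bracket -> illegal
(0,3): flips 1 -> legal
(0,4): flips 1 -> legal
(0,5): no bracket -> illegal
(1,2): no bracket -> illegal
(1,4): no bracket -> illegal
(2,5): flips 1 -> legal
(3,4): flips 1 -> legal
(3,5): no bracket -> illegal
(4,2): no bracket -> illegal
(4,4): flips 1 -> legal
(5,2): no bracket -> illegal
(5,4): flips 1 -> legal
B mobility = 6
-- W to move --
(1,0): flips 2 -> legal
(1,1): flips 1 -> legal
(1,2): no bracket -> illegal
(1,4): no bracket -> illegal
(2,0): flips 3 -> legal
(3,0): flips 2 -> legal
(3,4): no bracket -> illegal
(4,0): flips 2 -> legal
(4,2): no bracket -> illegal
(5,0): no bracket -> illegal
(5,1): no bracket -> illegal
(5,2): no bracket -> illegal
W mobility = 5

Answer: B=6 W=5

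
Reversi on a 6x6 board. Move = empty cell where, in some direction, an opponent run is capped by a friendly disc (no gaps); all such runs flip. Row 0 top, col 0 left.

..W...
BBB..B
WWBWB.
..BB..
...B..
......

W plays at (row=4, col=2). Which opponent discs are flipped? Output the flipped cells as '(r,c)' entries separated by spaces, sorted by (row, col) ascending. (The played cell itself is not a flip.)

Dir NW: first cell '.' (not opp) -> no flip
Dir N: opp run (3,2) (2,2) (1,2) capped by W -> flip
Dir NE: opp run (3,3) (2,4) (1,5), next=edge -> no flip
Dir W: first cell '.' (not opp) -> no flip
Dir E: opp run (4,3), next='.' -> no flip
Dir SW: first cell '.' (not opp) -> no flip
Dir S: first cell '.' (not opp) -> no flip
Dir SE: first cell '.' (not opp) -> no flip

Answer: (1,2) (2,2) (3,2)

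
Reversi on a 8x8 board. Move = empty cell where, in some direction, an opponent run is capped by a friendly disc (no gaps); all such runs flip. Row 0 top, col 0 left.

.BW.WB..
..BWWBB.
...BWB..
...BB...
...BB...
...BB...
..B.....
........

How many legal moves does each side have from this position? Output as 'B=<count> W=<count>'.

-- B to move --
(0,3): flips 4 -> legal
(1,1): no bracket -> illegal
(2,2): no bracket -> illegal
(3,5): no bracket -> illegal
B mobility = 1
-- W to move --
(0,0): flips 1 -> legal
(0,3): no bracket -> illegal
(0,6): flips 2 -> legal
(0,7): no bracket -> illegal
(1,0): no bracket -> illegal
(1,1): flips 1 -> legal
(1,7): flips 2 -> legal
(2,1): no bracket -> illegal
(2,2): flips 2 -> legal
(2,6): flips 2 -> legal
(2,7): no bracket -> illegal
(3,2): flips 1 -> legal
(3,5): no bracket -> illegal
(3,6): flips 1 -> legal
(4,2): flips 1 -> legal
(4,5): no bracket -> illegal
(5,1): no bracket -> illegal
(5,2): no bracket -> illegal
(5,5): no bracket -> illegal
(6,1): no bracket -> illegal
(6,3): flips 4 -> legal
(6,4): flips 3 -> legal
(6,5): no bracket -> illegal
(7,1): no bracket -> illegal
(7,2): no bracket -> illegal
(7,3): no bracket -> illegal
W mobility = 11

Answer: B=1 W=11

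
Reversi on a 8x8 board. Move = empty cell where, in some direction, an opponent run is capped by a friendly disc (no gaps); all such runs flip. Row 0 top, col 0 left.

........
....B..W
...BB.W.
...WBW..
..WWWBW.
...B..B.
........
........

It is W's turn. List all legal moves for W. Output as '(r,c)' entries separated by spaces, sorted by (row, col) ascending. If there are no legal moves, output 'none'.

(0,3): no bracket -> illegal
(0,4): flips 3 -> legal
(0,5): no bracket -> illegal
(1,2): no bracket -> illegal
(1,3): flips 2 -> legal
(1,5): flips 1 -> legal
(2,2): no bracket -> illegal
(2,5): flips 1 -> legal
(3,2): no bracket -> illegal
(3,6): no bracket -> illegal
(4,7): no bracket -> illegal
(5,2): no bracket -> illegal
(5,4): no bracket -> illegal
(5,5): flips 1 -> legal
(5,7): no bracket -> illegal
(6,2): flips 1 -> legal
(6,3): flips 1 -> legal
(6,4): flips 1 -> legal
(6,5): no bracket -> illegal
(6,6): flips 1 -> legal
(6,7): no bracket -> illegal

Answer: (0,4) (1,3) (1,5) (2,5) (5,5) (6,2) (6,3) (6,4) (6,6)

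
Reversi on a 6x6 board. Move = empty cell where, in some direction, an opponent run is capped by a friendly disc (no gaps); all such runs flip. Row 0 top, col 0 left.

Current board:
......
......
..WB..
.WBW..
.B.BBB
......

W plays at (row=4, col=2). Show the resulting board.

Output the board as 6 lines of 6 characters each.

Place W at (4,2); scan 8 dirs for brackets.
Dir NW: first cell 'W' (not opp) -> no flip
Dir N: opp run (3,2) capped by W -> flip
Dir NE: first cell 'W' (not opp) -> no flip
Dir W: opp run (4,1), next='.' -> no flip
Dir E: opp run (4,3) (4,4) (4,5), next=edge -> no flip
Dir SW: first cell '.' (not opp) -> no flip
Dir S: first cell '.' (not opp) -> no flip
Dir SE: first cell '.' (not opp) -> no flip
All flips: (3,2)

Answer: ......
......
..WB..
.WWW..
.BWBBB
......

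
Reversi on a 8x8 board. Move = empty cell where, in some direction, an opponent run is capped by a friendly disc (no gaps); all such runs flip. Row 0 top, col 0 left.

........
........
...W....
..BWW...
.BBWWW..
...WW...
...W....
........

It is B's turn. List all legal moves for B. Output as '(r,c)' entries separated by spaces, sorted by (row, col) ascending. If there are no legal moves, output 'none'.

(1,2): no bracket -> illegal
(1,3): no bracket -> illegal
(1,4): flips 1 -> legal
(2,2): no bracket -> illegal
(2,4): flips 1 -> legal
(2,5): no bracket -> illegal
(3,5): flips 2 -> legal
(3,6): no bracket -> illegal
(4,6): flips 3 -> legal
(5,2): no bracket -> illegal
(5,5): no bracket -> illegal
(5,6): no bracket -> illegal
(6,2): no bracket -> illegal
(6,4): flips 1 -> legal
(6,5): flips 2 -> legal
(7,2): no bracket -> illegal
(7,3): no bracket -> illegal
(7,4): no bracket -> illegal

Answer: (1,4) (2,4) (3,5) (4,6) (6,4) (6,5)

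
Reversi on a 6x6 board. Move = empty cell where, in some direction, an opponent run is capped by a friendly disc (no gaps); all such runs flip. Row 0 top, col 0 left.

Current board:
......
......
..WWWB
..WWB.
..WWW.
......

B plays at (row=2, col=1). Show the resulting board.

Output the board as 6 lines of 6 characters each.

Place B at (2,1); scan 8 dirs for brackets.
Dir NW: first cell '.' (not opp) -> no flip
Dir N: first cell '.' (not opp) -> no flip
Dir NE: first cell '.' (not opp) -> no flip
Dir W: first cell '.' (not opp) -> no flip
Dir E: opp run (2,2) (2,3) (2,4) capped by B -> flip
Dir SW: first cell '.' (not opp) -> no flip
Dir S: first cell '.' (not opp) -> no flip
Dir SE: opp run (3,2) (4,3), next='.' -> no flip
All flips: (2,2) (2,3) (2,4)

Answer: ......
......
.BBBBB
..WWB.
..WWW.
......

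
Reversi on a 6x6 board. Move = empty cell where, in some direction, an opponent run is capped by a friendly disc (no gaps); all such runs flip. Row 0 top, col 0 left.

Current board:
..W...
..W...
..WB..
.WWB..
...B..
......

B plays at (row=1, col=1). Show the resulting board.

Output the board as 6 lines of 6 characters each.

Place B at (1,1); scan 8 dirs for brackets.
Dir NW: first cell '.' (not opp) -> no flip
Dir N: first cell '.' (not opp) -> no flip
Dir NE: opp run (0,2), next=edge -> no flip
Dir W: first cell '.' (not opp) -> no flip
Dir E: opp run (1,2), next='.' -> no flip
Dir SW: first cell '.' (not opp) -> no flip
Dir S: first cell '.' (not opp) -> no flip
Dir SE: opp run (2,2) capped by B -> flip
All flips: (2,2)

Answer: ..W...
.BW...
..BB..
.WWB..
...B..
......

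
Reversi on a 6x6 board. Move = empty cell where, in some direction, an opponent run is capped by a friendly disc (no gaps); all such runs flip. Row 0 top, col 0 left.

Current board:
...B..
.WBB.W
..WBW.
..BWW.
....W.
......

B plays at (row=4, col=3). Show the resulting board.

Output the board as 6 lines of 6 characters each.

Place B at (4,3); scan 8 dirs for brackets.
Dir NW: first cell 'B' (not opp) -> no flip
Dir N: opp run (3,3) capped by B -> flip
Dir NE: opp run (3,4), next='.' -> no flip
Dir W: first cell '.' (not opp) -> no flip
Dir E: opp run (4,4), next='.' -> no flip
Dir SW: first cell '.' (not opp) -> no flip
Dir S: first cell '.' (not opp) -> no flip
Dir SE: first cell '.' (not opp) -> no flip
All flips: (3,3)

Answer: ...B..
.WBB.W
..WBW.
..BBW.
...BW.
......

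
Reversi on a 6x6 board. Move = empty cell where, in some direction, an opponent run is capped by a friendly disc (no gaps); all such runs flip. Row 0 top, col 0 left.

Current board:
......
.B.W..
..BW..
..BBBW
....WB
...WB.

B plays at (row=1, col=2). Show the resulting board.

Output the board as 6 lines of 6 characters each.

Answer: ......
.BBW..
..BB..
..BBBW
....WB
...WB.

Derivation:
Place B at (1,2); scan 8 dirs for brackets.
Dir NW: first cell '.' (not opp) -> no flip
Dir N: first cell '.' (not opp) -> no flip
Dir NE: first cell '.' (not opp) -> no flip
Dir W: first cell 'B' (not opp) -> no flip
Dir E: opp run (1,3), next='.' -> no flip
Dir SW: first cell '.' (not opp) -> no flip
Dir S: first cell 'B' (not opp) -> no flip
Dir SE: opp run (2,3) capped by B -> flip
All flips: (2,3)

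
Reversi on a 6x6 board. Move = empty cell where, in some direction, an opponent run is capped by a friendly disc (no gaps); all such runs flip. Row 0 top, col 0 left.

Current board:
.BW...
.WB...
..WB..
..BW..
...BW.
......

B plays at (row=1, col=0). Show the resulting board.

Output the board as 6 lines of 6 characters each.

Place B at (1,0); scan 8 dirs for brackets.
Dir NW: edge -> no flip
Dir N: first cell '.' (not opp) -> no flip
Dir NE: first cell 'B' (not opp) -> no flip
Dir W: edge -> no flip
Dir E: opp run (1,1) capped by B -> flip
Dir SW: edge -> no flip
Dir S: first cell '.' (not opp) -> no flip
Dir SE: first cell '.' (not opp) -> no flip
All flips: (1,1)

Answer: .BW...
BBB...
..WB..
..BW..
...BW.
......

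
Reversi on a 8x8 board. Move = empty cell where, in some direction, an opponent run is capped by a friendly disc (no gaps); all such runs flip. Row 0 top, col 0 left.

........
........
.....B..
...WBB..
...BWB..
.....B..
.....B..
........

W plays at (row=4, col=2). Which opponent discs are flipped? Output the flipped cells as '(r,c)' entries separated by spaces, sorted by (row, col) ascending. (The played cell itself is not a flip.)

Dir NW: first cell '.' (not opp) -> no flip
Dir N: first cell '.' (not opp) -> no flip
Dir NE: first cell 'W' (not opp) -> no flip
Dir W: first cell '.' (not opp) -> no flip
Dir E: opp run (4,3) capped by W -> flip
Dir SW: first cell '.' (not opp) -> no flip
Dir S: first cell '.' (not opp) -> no flip
Dir SE: first cell '.' (not opp) -> no flip

Answer: (4,3)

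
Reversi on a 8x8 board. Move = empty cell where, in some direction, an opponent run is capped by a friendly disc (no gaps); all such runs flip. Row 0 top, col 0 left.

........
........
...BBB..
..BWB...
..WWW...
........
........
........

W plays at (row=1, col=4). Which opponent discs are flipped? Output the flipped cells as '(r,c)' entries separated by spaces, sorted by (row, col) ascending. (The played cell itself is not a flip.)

Answer: (2,4) (3,4)

Derivation:
Dir NW: first cell '.' (not opp) -> no flip
Dir N: first cell '.' (not opp) -> no flip
Dir NE: first cell '.' (not opp) -> no flip
Dir W: first cell '.' (not opp) -> no flip
Dir E: first cell '.' (not opp) -> no flip
Dir SW: opp run (2,3) (3,2), next='.' -> no flip
Dir S: opp run (2,4) (3,4) capped by W -> flip
Dir SE: opp run (2,5), next='.' -> no flip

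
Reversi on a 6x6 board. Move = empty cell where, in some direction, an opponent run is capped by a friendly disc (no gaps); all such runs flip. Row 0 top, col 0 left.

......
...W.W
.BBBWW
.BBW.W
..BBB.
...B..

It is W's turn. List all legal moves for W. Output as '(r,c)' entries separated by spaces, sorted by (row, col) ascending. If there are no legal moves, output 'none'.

(1,0): no bracket -> illegal
(1,1): flips 1 -> legal
(1,2): no bracket -> illegal
(1,4): no bracket -> illegal
(2,0): flips 3 -> legal
(3,0): flips 2 -> legal
(3,4): no bracket -> illegal
(4,0): flips 2 -> legal
(4,1): no bracket -> illegal
(4,5): no bracket -> illegal
(5,1): flips 1 -> legal
(5,2): no bracket -> illegal
(5,4): no bracket -> illegal
(5,5): flips 1 -> legal

Answer: (1,1) (2,0) (3,0) (4,0) (5,1) (5,5)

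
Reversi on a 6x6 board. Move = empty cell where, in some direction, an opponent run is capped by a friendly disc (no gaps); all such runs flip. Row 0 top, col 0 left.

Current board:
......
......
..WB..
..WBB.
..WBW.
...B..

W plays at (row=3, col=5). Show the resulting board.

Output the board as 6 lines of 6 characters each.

Place W at (3,5); scan 8 dirs for brackets.
Dir NW: first cell '.' (not opp) -> no flip
Dir N: first cell '.' (not opp) -> no flip
Dir NE: edge -> no flip
Dir W: opp run (3,4) (3,3) capped by W -> flip
Dir E: edge -> no flip
Dir SW: first cell 'W' (not opp) -> no flip
Dir S: first cell '.' (not opp) -> no flip
Dir SE: edge -> no flip
All flips: (3,3) (3,4)

Answer: ......
......
..WB..
..WWWW
..WBW.
...B..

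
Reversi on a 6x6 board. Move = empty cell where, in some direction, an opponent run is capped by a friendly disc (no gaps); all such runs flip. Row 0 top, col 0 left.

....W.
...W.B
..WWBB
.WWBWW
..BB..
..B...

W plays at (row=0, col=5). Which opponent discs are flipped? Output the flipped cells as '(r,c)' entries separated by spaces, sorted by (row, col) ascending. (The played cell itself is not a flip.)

Dir NW: edge -> no flip
Dir N: edge -> no flip
Dir NE: edge -> no flip
Dir W: first cell 'W' (not opp) -> no flip
Dir E: edge -> no flip
Dir SW: first cell '.' (not opp) -> no flip
Dir S: opp run (1,5) (2,5) capped by W -> flip
Dir SE: edge -> no flip

Answer: (1,5) (2,5)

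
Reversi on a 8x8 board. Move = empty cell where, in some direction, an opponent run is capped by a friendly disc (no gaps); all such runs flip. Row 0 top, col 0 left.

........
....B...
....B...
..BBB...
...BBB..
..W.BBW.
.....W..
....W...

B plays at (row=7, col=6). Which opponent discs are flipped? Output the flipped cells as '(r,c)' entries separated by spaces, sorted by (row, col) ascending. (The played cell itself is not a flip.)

Answer: (6,5)

Derivation:
Dir NW: opp run (6,5) capped by B -> flip
Dir N: first cell '.' (not opp) -> no flip
Dir NE: first cell '.' (not opp) -> no flip
Dir W: first cell '.' (not opp) -> no flip
Dir E: first cell '.' (not opp) -> no flip
Dir SW: edge -> no flip
Dir S: edge -> no flip
Dir SE: edge -> no flip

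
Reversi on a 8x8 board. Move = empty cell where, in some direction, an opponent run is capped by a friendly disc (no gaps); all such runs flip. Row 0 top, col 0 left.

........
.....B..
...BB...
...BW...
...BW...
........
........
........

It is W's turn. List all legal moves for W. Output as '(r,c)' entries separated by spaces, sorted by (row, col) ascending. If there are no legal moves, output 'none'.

(0,4): no bracket -> illegal
(0,5): no bracket -> illegal
(0,6): no bracket -> illegal
(1,2): flips 1 -> legal
(1,3): no bracket -> illegal
(1,4): flips 1 -> legal
(1,6): no bracket -> illegal
(2,2): flips 1 -> legal
(2,5): no bracket -> illegal
(2,6): no bracket -> illegal
(3,2): flips 1 -> legal
(3,5): no bracket -> illegal
(4,2): flips 1 -> legal
(5,2): flips 1 -> legal
(5,3): no bracket -> illegal
(5,4): no bracket -> illegal

Answer: (1,2) (1,4) (2,2) (3,2) (4,2) (5,2)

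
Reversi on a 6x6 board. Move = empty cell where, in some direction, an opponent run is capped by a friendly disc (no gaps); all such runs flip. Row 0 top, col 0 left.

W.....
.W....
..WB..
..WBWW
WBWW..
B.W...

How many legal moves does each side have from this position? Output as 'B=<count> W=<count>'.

Answer: B=7 W=6

Derivation:
-- B to move --
(0,1): no bracket -> illegal
(0,2): no bracket -> illegal
(1,0): no bracket -> illegal
(1,2): no bracket -> illegal
(1,3): no bracket -> illegal
(2,0): no bracket -> illegal
(2,1): flips 1 -> legal
(2,4): no bracket -> illegal
(2,5): no bracket -> illegal
(3,0): flips 1 -> legal
(3,1): flips 1 -> legal
(4,4): flips 2 -> legal
(4,5): flips 1 -> legal
(5,1): flips 1 -> legal
(5,3): flips 1 -> legal
(5,4): no bracket -> illegal
B mobility = 7
-- W to move --
(1,2): flips 1 -> legal
(1,3): flips 2 -> legal
(1,4): flips 1 -> legal
(2,4): flips 2 -> legal
(3,0): flips 1 -> legal
(3,1): no bracket -> illegal
(4,4): flips 1 -> legal
(5,1): no bracket -> illegal
W mobility = 6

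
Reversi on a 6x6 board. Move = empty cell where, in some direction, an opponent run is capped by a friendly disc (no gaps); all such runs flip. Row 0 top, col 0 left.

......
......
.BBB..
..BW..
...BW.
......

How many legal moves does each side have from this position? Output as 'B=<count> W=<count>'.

-- B to move --
(2,4): no bracket -> illegal
(3,4): flips 1 -> legal
(3,5): no bracket -> illegal
(4,2): no bracket -> illegal
(4,5): flips 1 -> legal
(5,3): no bracket -> illegal
(5,4): no bracket -> illegal
(5,5): flips 2 -> legal
B mobility = 3
-- W to move --
(1,0): no bracket -> illegal
(1,1): flips 1 -> legal
(1,2): no bracket -> illegal
(1,3): flips 1 -> legal
(1,4): no bracket -> illegal
(2,0): no bracket -> illegal
(2,4): no bracket -> illegal
(3,0): no bracket -> illegal
(3,1): flips 1 -> legal
(3,4): no bracket -> illegal
(4,1): no bracket -> illegal
(4,2): flips 1 -> legal
(5,2): no bracket -> illegal
(5,3): flips 1 -> legal
(5,4): no bracket -> illegal
W mobility = 5

Answer: B=3 W=5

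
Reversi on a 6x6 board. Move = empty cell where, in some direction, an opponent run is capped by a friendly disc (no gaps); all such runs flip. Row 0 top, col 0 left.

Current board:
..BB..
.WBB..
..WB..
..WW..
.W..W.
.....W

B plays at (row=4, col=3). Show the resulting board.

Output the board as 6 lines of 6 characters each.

Answer: ..BB..
.WBB..
..WB..
..WB..
.W.BW.
.....W

Derivation:
Place B at (4,3); scan 8 dirs for brackets.
Dir NW: opp run (3,2), next='.' -> no flip
Dir N: opp run (3,3) capped by B -> flip
Dir NE: first cell '.' (not opp) -> no flip
Dir W: first cell '.' (not opp) -> no flip
Dir E: opp run (4,4), next='.' -> no flip
Dir SW: first cell '.' (not opp) -> no flip
Dir S: first cell '.' (not opp) -> no flip
Dir SE: first cell '.' (not opp) -> no flip
All flips: (3,3)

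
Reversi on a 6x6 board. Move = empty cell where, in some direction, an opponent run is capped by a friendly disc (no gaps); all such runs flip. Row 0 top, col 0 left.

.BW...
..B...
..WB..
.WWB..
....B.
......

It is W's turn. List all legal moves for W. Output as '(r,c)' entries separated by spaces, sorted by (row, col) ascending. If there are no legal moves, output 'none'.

(0,0): flips 1 -> legal
(0,3): no bracket -> illegal
(1,0): no bracket -> illegal
(1,1): no bracket -> illegal
(1,3): no bracket -> illegal
(1,4): flips 1 -> legal
(2,1): no bracket -> illegal
(2,4): flips 1 -> legal
(3,4): flips 1 -> legal
(3,5): no bracket -> illegal
(4,2): no bracket -> illegal
(4,3): no bracket -> illegal
(4,5): no bracket -> illegal
(5,3): no bracket -> illegal
(5,4): no bracket -> illegal
(5,5): flips 2 -> legal

Answer: (0,0) (1,4) (2,4) (3,4) (5,5)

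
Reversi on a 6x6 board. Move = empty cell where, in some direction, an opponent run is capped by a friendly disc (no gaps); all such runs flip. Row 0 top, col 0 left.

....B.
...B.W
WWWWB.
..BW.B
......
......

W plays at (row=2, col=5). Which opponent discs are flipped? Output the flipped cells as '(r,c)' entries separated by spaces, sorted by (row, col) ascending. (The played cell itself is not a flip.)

Answer: (2,4)

Derivation:
Dir NW: first cell '.' (not opp) -> no flip
Dir N: first cell 'W' (not opp) -> no flip
Dir NE: edge -> no flip
Dir W: opp run (2,4) capped by W -> flip
Dir E: edge -> no flip
Dir SW: first cell '.' (not opp) -> no flip
Dir S: opp run (3,5), next='.' -> no flip
Dir SE: edge -> no flip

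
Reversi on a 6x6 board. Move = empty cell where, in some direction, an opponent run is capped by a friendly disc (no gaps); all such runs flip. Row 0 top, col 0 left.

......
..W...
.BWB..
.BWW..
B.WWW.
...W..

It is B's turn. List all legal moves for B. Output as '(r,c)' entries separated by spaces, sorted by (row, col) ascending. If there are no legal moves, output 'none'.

(0,1): flips 1 -> legal
(0,2): no bracket -> illegal
(0,3): flips 1 -> legal
(1,1): no bracket -> illegal
(1,3): flips 1 -> legal
(2,4): no bracket -> illegal
(3,4): flips 2 -> legal
(3,5): no bracket -> illegal
(4,1): flips 1 -> legal
(4,5): no bracket -> illegal
(5,1): no bracket -> illegal
(5,2): no bracket -> illegal
(5,4): flips 2 -> legal
(5,5): no bracket -> illegal

Answer: (0,1) (0,3) (1,3) (3,4) (4,1) (5,4)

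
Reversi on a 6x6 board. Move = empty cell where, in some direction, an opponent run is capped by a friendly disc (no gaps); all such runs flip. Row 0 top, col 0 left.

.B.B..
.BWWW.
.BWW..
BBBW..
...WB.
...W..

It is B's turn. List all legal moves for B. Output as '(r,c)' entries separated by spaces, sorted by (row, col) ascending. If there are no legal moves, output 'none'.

(0,2): flips 2 -> legal
(0,4): flips 2 -> legal
(0,5): flips 2 -> legal
(1,5): flips 3 -> legal
(2,4): flips 2 -> legal
(2,5): flips 1 -> legal
(3,4): flips 3 -> legal
(4,2): flips 1 -> legal
(5,2): no bracket -> illegal
(5,4): flips 1 -> legal

Answer: (0,2) (0,4) (0,5) (1,5) (2,4) (2,5) (3,4) (4,2) (5,4)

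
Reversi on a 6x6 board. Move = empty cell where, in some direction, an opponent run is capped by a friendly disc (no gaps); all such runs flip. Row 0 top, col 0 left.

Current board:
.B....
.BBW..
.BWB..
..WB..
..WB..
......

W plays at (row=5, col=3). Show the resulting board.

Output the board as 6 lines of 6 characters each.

Answer: .B....
.BBW..
.BWW..
..WW..
..WW..
...W..

Derivation:
Place W at (5,3); scan 8 dirs for brackets.
Dir NW: first cell 'W' (not opp) -> no flip
Dir N: opp run (4,3) (3,3) (2,3) capped by W -> flip
Dir NE: first cell '.' (not opp) -> no flip
Dir W: first cell '.' (not opp) -> no flip
Dir E: first cell '.' (not opp) -> no flip
Dir SW: edge -> no flip
Dir S: edge -> no flip
Dir SE: edge -> no flip
All flips: (2,3) (3,3) (4,3)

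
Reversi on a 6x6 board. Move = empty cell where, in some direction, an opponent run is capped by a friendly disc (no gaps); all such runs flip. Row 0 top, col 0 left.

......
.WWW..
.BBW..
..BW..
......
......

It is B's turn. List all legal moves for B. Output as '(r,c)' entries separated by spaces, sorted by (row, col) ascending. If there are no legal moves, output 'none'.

(0,0): flips 1 -> legal
(0,1): flips 1 -> legal
(0,2): flips 1 -> legal
(0,3): flips 1 -> legal
(0,4): flips 1 -> legal
(1,0): no bracket -> illegal
(1,4): flips 1 -> legal
(2,0): no bracket -> illegal
(2,4): flips 1 -> legal
(3,4): flips 1 -> legal
(4,2): no bracket -> illegal
(4,3): no bracket -> illegal
(4,4): flips 1 -> legal

Answer: (0,0) (0,1) (0,2) (0,3) (0,4) (1,4) (2,4) (3,4) (4,4)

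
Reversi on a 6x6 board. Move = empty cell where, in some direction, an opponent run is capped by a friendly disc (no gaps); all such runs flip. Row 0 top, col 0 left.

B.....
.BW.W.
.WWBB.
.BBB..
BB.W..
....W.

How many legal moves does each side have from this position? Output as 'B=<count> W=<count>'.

-- B to move --
(0,1): flips 1 -> legal
(0,2): flips 2 -> legal
(0,3): no bracket -> illegal
(0,4): flips 1 -> legal
(0,5): flips 1 -> legal
(1,0): flips 1 -> legal
(1,3): flips 2 -> legal
(1,5): no bracket -> illegal
(2,0): flips 2 -> legal
(2,5): no bracket -> illegal
(3,0): no bracket -> illegal
(3,4): no bracket -> illegal
(4,2): no bracket -> illegal
(4,4): no bracket -> illegal
(4,5): no bracket -> illegal
(5,2): no bracket -> illegal
(5,3): flips 1 -> legal
(5,5): no bracket -> illegal
B mobility = 8
-- W to move --
(0,1): flips 1 -> legal
(0,2): no bracket -> illegal
(1,0): flips 1 -> legal
(1,3): flips 2 -> legal
(1,5): no bracket -> illegal
(2,0): no bracket -> illegal
(2,5): flips 2 -> legal
(3,0): no bracket -> illegal
(3,4): flips 2 -> legal
(3,5): no bracket -> illegal
(4,2): flips 1 -> legal
(4,4): flips 1 -> legal
(5,0): flips 3 -> legal
(5,1): flips 2 -> legal
(5,2): no bracket -> illegal
W mobility = 9

Answer: B=8 W=9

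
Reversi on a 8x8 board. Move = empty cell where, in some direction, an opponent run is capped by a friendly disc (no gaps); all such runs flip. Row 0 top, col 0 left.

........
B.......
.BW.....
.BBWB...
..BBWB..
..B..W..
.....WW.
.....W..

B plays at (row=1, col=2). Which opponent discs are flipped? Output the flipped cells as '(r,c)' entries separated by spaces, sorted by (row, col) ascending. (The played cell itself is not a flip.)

Answer: (2,2)

Derivation:
Dir NW: first cell '.' (not opp) -> no flip
Dir N: first cell '.' (not opp) -> no flip
Dir NE: first cell '.' (not opp) -> no flip
Dir W: first cell '.' (not opp) -> no flip
Dir E: first cell '.' (not opp) -> no flip
Dir SW: first cell 'B' (not opp) -> no flip
Dir S: opp run (2,2) capped by B -> flip
Dir SE: first cell '.' (not opp) -> no flip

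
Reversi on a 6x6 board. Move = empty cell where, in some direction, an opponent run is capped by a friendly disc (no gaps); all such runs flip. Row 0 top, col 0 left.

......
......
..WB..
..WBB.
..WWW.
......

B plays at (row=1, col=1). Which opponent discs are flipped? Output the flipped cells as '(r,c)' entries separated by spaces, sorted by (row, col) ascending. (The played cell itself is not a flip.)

Answer: (2,2)

Derivation:
Dir NW: first cell '.' (not opp) -> no flip
Dir N: first cell '.' (not opp) -> no flip
Dir NE: first cell '.' (not opp) -> no flip
Dir W: first cell '.' (not opp) -> no flip
Dir E: first cell '.' (not opp) -> no flip
Dir SW: first cell '.' (not opp) -> no flip
Dir S: first cell '.' (not opp) -> no flip
Dir SE: opp run (2,2) capped by B -> flip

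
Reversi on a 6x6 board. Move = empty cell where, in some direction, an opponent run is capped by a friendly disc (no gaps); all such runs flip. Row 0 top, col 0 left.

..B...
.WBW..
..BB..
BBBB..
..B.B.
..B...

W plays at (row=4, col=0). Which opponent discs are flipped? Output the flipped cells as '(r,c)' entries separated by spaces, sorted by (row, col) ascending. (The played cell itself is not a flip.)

Answer: (2,2) (3,1)

Derivation:
Dir NW: edge -> no flip
Dir N: opp run (3,0), next='.' -> no flip
Dir NE: opp run (3,1) (2,2) capped by W -> flip
Dir W: edge -> no flip
Dir E: first cell '.' (not opp) -> no flip
Dir SW: edge -> no flip
Dir S: first cell '.' (not opp) -> no flip
Dir SE: first cell '.' (not opp) -> no flip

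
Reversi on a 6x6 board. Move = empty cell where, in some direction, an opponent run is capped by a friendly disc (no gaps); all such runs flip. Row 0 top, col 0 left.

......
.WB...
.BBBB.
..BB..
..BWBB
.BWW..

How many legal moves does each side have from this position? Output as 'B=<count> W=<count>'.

-- B to move --
(0,0): flips 1 -> legal
(0,1): flips 1 -> legal
(0,2): no bracket -> illegal
(1,0): flips 1 -> legal
(2,0): no bracket -> illegal
(3,4): no bracket -> illegal
(4,1): no bracket -> illegal
(5,4): flips 3 -> legal
B mobility = 4
-- W to move --
(0,1): no bracket -> illegal
(0,2): flips 4 -> legal
(0,3): no bracket -> illegal
(1,0): flips 2 -> legal
(1,3): flips 3 -> legal
(1,4): no bracket -> illegal
(1,5): no bracket -> illegal
(2,0): no bracket -> illegal
(2,5): no bracket -> illegal
(3,0): no bracket -> illegal
(3,1): flips 2 -> legal
(3,4): no bracket -> illegal
(3,5): flips 1 -> legal
(4,0): no bracket -> illegal
(4,1): flips 1 -> legal
(5,0): flips 1 -> legal
(5,4): no bracket -> illegal
(5,5): flips 3 -> legal
W mobility = 8

Answer: B=4 W=8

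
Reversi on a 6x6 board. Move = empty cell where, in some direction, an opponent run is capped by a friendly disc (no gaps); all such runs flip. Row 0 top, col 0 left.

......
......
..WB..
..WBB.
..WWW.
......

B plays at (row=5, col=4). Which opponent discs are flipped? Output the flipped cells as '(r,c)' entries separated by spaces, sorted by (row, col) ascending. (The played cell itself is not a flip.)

Dir NW: opp run (4,3) (3,2), next='.' -> no flip
Dir N: opp run (4,4) capped by B -> flip
Dir NE: first cell '.' (not opp) -> no flip
Dir W: first cell '.' (not opp) -> no flip
Dir E: first cell '.' (not opp) -> no flip
Dir SW: edge -> no flip
Dir S: edge -> no flip
Dir SE: edge -> no flip

Answer: (4,4)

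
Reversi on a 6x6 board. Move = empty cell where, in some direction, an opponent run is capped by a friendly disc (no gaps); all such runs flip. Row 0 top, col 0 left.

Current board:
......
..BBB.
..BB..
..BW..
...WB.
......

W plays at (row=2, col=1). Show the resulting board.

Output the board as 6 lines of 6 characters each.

Answer: ......
..BBB.
.WBB..
..WW..
...WB.
......

Derivation:
Place W at (2,1); scan 8 dirs for brackets.
Dir NW: first cell '.' (not opp) -> no flip
Dir N: first cell '.' (not opp) -> no flip
Dir NE: opp run (1,2), next='.' -> no flip
Dir W: first cell '.' (not opp) -> no flip
Dir E: opp run (2,2) (2,3), next='.' -> no flip
Dir SW: first cell '.' (not opp) -> no flip
Dir S: first cell '.' (not opp) -> no flip
Dir SE: opp run (3,2) capped by W -> flip
All flips: (3,2)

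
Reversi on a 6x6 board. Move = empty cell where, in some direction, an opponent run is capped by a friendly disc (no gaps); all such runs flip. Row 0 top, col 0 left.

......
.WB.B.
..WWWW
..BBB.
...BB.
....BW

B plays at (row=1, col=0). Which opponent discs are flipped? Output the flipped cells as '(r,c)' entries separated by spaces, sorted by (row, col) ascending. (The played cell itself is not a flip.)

Answer: (1,1)

Derivation:
Dir NW: edge -> no flip
Dir N: first cell '.' (not opp) -> no flip
Dir NE: first cell '.' (not opp) -> no flip
Dir W: edge -> no flip
Dir E: opp run (1,1) capped by B -> flip
Dir SW: edge -> no flip
Dir S: first cell '.' (not opp) -> no flip
Dir SE: first cell '.' (not opp) -> no flip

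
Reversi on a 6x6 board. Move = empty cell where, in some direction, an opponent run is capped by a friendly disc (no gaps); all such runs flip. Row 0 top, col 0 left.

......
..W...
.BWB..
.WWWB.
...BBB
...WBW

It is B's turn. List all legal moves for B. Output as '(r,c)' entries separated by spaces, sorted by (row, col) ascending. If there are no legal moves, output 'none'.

(0,1): flips 1 -> legal
(0,2): no bracket -> illegal
(0,3): flips 1 -> legal
(1,1): flips 2 -> legal
(1,3): no bracket -> illegal
(2,0): no bracket -> illegal
(2,4): no bracket -> illegal
(3,0): flips 3 -> legal
(4,0): no bracket -> illegal
(4,1): flips 2 -> legal
(4,2): no bracket -> illegal
(5,2): flips 1 -> legal

Answer: (0,1) (0,3) (1,1) (3,0) (4,1) (5,2)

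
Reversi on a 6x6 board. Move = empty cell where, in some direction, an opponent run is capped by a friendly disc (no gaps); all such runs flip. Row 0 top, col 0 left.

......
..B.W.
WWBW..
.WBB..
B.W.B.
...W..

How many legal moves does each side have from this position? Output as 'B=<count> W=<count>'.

-- B to move --
(0,3): no bracket -> illegal
(0,4): no bracket -> illegal
(0,5): flips 2 -> legal
(1,0): flips 1 -> legal
(1,1): no bracket -> illegal
(1,3): flips 1 -> legal
(1,5): no bracket -> illegal
(2,4): flips 1 -> legal
(2,5): no bracket -> illegal
(3,0): flips 2 -> legal
(3,4): flips 1 -> legal
(4,1): no bracket -> illegal
(4,3): no bracket -> illegal
(5,1): flips 1 -> legal
(5,2): flips 1 -> legal
(5,4): no bracket -> illegal
B mobility = 8
-- W to move --
(0,1): flips 1 -> legal
(0,2): flips 3 -> legal
(0,3): flips 1 -> legal
(1,1): no bracket -> illegal
(1,3): flips 1 -> legal
(2,4): flips 1 -> legal
(3,0): no bracket -> illegal
(3,4): flips 2 -> legal
(3,5): flips 1 -> legal
(4,1): flips 1 -> legal
(4,3): flips 2 -> legal
(4,5): no bracket -> illegal
(5,0): no bracket -> illegal
(5,1): no bracket -> illegal
(5,4): no bracket -> illegal
(5,5): no bracket -> illegal
W mobility = 9

Answer: B=8 W=9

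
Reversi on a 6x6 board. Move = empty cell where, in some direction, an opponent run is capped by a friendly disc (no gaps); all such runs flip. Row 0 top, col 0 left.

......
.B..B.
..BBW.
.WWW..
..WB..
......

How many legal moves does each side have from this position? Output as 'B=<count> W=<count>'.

Answer: B=7 W=9

Derivation:
-- B to move --
(1,3): no bracket -> illegal
(1,5): no bracket -> illegal
(2,0): no bracket -> illegal
(2,1): flips 1 -> legal
(2,5): flips 1 -> legal
(3,0): no bracket -> illegal
(3,4): flips 1 -> legal
(3,5): no bracket -> illegal
(4,0): flips 1 -> legal
(4,1): flips 2 -> legal
(4,4): flips 1 -> legal
(5,1): no bracket -> illegal
(5,2): flips 2 -> legal
(5,3): no bracket -> illegal
B mobility = 7
-- W to move --
(0,0): flips 2 -> legal
(0,1): no bracket -> illegal
(0,2): no bracket -> illegal
(0,3): no bracket -> illegal
(0,4): flips 1 -> legal
(0,5): flips 2 -> legal
(1,0): no bracket -> illegal
(1,2): flips 1 -> legal
(1,3): flips 2 -> legal
(1,5): no bracket -> illegal
(2,0): no bracket -> illegal
(2,1): flips 2 -> legal
(2,5): no bracket -> illegal
(3,4): no bracket -> illegal
(4,4): flips 1 -> legal
(5,2): no bracket -> illegal
(5,3): flips 1 -> legal
(5,4): flips 1 -> legal
W mobility = 9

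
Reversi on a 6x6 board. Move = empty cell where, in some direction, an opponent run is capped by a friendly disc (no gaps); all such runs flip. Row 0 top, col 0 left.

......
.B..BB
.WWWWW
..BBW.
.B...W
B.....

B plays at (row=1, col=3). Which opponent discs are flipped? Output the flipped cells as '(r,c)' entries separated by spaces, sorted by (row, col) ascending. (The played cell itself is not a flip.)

Answer: (2,3)

Derivation:
Dir NW: first cell '.' (not opp) -> no flip
Dir N: first cell '.' (not opp) -> no flip
Dir NE: first cell '.' (not opp) -> no flip
Dir W: first cell '.' (not opp) -> no flip
Dir E: first cell 'B' (not opp) -> no flip
Dir SW: opp run (2,2), next='.' -> no flip
Dir S: opp run (2,3) capped by B -> flip
Dir SE: opp run (2,4), next='.' -> no flip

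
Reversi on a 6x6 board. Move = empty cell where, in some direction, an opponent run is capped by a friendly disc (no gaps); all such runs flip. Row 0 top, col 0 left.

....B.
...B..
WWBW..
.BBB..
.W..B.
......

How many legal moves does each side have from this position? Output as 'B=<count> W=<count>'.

-- B to move --
(1,0): flips 1 -> legal
(1,1): flips 1 -> legal
(1,2): no bracket -> illegal
(1,4): flips 1 -> legal
(2,4): flips 1 -> legal
(3,0): no bracket -> illegal
(3,4): no bracket -> illegal
(4,0): no bracket -> illegal
(4,2): no bracket -> illegal
(5,0): flips 1 -> legal
(5,1): flips 1 -> legal
(5,2): no bracket -> illegal
B mobility = 6
-- W to move --
(0,2): no bracket -> illegal
(0,3): flips 1 -> legal
(0,5): no bracket -> illegal
(1,1): no bracket -> illegal
(1,2): no bracket -> illegal
(1,4): no bracket -> illegal
(1,5): no bracket -> illegal
(2,4): no bracket -> illegal
(3,0): no bracket -> illegal
(3,4): no bracket -> illegal
(3,5): no bracket -> illegal
(4,0): no bracket -> illegal
(4,2): flips 1 -> legal
(4,3): flips 2 -> legal
(4,5): no bracket -> illegal
(5,3): no bracket -> illegal
(5,4): no bracket -> illegal
(5,5): no bracket -> illegal
W mobility = 3

Answer: B=6 W=3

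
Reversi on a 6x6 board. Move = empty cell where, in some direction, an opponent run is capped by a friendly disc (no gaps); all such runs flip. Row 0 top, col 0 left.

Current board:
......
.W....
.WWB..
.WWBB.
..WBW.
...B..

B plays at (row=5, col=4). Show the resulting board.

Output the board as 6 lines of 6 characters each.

Answer: ......
.W....
.WWB..
.WWBB.
..WBB.
...BB.

Derivation:
Place B at (5,4); scan 8 dirs for brackets.
Dir NW: first cell 'B' (not opp) -> no flip
Dir N: opp run (4,4) capped by B -> flip
Dir NE: first cell '.' (not opp) -> no flip
Dir W: first cell 'B' (not opp) -> no flip
Dir E: first cell '.' (not opp) -> no flip
Dir SW: edge -> no flip
Dir S: edge -> no flip
Dir SE: edge -> no flip
All flips: (4,4)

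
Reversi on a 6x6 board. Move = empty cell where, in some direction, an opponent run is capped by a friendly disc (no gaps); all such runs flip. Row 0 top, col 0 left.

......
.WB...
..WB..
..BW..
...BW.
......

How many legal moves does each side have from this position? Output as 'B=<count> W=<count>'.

-- B to move --
(0,0): no bracket -> illegal
(0,1): no bracket -> illegal
(0,2): no bracket -> illegal
(1,0): flips 1 -> legal
(1,3): no bracket -> illegal
(2,0): no bracket -> illegal
(2,1): flips 1 -> legal
(2,4): no bracket -> illegal
(3,1): no bracket -> illegal
(3,4): flips 1 -> legal
(3,5): no bracket -> illegal
(4,2): no bracket -> illegal
(4,5): flips 1 -> legal
(5,3): no bracket -> illegal
(5,4): no bracket -> illegal
(5,5): no bracket -> illegal
B mobility = 4
-- W to move --
(0,1): no bracket -> illegal
(0,2): flips 1 -> legal
(0,3): no bracket -> illegal
(1,3): flips 2 -> legal
(1,4): no bracket -> illegal
(2,1): no bracket -> illegal
(2,4): flips 1 -> legal
(3,1): flips 1 -> legal
(3,4): no bracket -> illegal
(4,1): no bracket -> illegal
(4,2): flips 2 -> legal
(5,2): no bracket -> illegal
(5,3): flips 1 -> legal
(5,4): no bracket -> illegal
W mobility = 6

Answer: B=4 W=6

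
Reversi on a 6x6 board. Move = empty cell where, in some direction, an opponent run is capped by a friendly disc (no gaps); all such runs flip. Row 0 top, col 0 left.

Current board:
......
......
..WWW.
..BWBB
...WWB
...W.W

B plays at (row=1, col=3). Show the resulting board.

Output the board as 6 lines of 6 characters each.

Answer: ......
...B..
..WWB.
..BWBB
...WWB
...W.W

Derivation:
Place B at (1,3); scan 8 dirs for brackets.
Dir NW: first cell '.' (not opp) -> no flip
Dir N: first cell '.' (not opp) -> no flip
Dir NE: first cell '.' (not opp) -> no flip
Dir W: first cell '.' (not opp) -> no flip
Dir E: first cell '.' (not opp) -> no flip
Dir SW: opp run (2,2), next='.' -> no flip
Dir S: opp run (2,3) (3,3) (4,3) (5,3), next=edge -> no flip
Dir SE: opp run (2,4) capped by B -> flip
All flips: (2,4)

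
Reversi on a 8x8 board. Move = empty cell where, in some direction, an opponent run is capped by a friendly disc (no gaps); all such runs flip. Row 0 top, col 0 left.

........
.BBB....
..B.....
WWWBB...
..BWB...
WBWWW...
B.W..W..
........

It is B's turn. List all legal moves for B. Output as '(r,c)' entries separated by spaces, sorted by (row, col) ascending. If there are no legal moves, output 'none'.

(2,0): flips 1 -> legal
(2,1): no bracket -> illegal
(2,3): no bracket -> illegal
(4,0): flips 2 -> legal
(4,1): no bracket -> illegal
(4,5): no bracket -> illegal
(5,5): flips 3 -> legal
(5,6): no bracket -> illegal
(6,1): flips 2 -> legal
(6,3): flips 2 -> legal
(6,4): flips 2 -> legal
(6,6): no bracket -> illegal
(7,1): flips 2 -> legal
(7,2): flips 2 -> legal
(7,3): flips 1 -> legal
(7,4): no bracket -> illegal
(7,5): no bracket -> illegal
(7,6): no bracket -> illegal

Answer: (2,0) (4,0) (5,5) (6,1) (6,3) (6,4) (7,1) (7,2) (7,3)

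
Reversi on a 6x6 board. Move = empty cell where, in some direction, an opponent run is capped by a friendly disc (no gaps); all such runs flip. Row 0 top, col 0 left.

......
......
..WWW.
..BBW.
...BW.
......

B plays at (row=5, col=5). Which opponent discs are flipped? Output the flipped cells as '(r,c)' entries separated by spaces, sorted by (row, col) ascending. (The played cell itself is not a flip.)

Answer: (4,4)

Derivation:
Dir NW: opp run (4,4) capped by B -> flip
Dir N: first cell '.' (not opp) -> no flip
Dir NE: edge -> no flip
Dir W: first cell '.' (not opp) -> no flip
Dir E: edge -> no flip
Dir SW: edge -> no flip
Dir S: edge -> no flip
Dir SE: edge -> no flip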